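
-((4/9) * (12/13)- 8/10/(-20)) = -439/975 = -0.45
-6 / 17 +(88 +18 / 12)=3031 / 34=89.15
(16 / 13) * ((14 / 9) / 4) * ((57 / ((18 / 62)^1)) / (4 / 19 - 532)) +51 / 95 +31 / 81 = 0.74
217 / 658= 0.33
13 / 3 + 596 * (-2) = -1187.67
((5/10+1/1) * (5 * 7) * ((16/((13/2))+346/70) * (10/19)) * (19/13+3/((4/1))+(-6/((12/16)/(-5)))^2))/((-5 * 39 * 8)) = -14773065/70304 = -210.13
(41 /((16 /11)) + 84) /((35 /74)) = 237.20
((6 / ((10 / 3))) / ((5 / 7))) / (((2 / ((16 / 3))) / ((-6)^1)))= -1008 / 25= -40.32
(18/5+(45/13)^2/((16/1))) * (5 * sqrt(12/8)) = 58797 * sqrt(6)/5408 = 26.63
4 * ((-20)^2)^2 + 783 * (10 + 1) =648613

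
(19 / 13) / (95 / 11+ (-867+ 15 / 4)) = -836 / 488839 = -0.00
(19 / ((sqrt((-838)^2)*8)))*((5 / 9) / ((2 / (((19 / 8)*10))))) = 0.02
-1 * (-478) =478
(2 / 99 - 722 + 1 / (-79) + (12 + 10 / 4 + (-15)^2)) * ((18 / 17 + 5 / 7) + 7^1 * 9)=-29086704538 / 930699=-31252.54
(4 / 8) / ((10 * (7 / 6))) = 3 / 70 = 0.04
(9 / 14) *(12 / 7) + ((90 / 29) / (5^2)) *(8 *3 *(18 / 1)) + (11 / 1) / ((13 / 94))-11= 11385657 / 92365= 123.27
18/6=3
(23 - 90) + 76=9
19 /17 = 1.12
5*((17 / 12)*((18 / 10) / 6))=17 / 8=2.12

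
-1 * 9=-9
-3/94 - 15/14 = -363/329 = -1.10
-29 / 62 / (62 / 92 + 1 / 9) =-6003 / 10075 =-0.60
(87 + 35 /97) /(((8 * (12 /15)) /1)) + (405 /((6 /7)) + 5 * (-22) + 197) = 889529 /1552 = 573.15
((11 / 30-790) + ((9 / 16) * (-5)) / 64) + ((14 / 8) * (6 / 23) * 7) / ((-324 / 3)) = -836962927 / 1059840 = -789.71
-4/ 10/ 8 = -1/ 20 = -0.05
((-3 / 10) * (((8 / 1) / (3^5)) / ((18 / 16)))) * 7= -224 / 3645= -0.06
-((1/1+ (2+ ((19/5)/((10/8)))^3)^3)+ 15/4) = -415963848162859579/15258789062500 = -27260.61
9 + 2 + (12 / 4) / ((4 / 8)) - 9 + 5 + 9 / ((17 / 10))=18.29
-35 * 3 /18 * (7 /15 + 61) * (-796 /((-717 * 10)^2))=642173 /115670025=0.01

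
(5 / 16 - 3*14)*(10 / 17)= -3335 / 136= -24.52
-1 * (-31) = 31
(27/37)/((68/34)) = 27/74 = 0.36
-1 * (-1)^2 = -1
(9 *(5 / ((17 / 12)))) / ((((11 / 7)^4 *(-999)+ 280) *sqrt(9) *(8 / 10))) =-540225 / 237219343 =-0.00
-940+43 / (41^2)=-939.97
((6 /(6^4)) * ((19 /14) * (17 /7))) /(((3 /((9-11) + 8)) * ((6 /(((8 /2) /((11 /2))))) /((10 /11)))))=1615 /480249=0.00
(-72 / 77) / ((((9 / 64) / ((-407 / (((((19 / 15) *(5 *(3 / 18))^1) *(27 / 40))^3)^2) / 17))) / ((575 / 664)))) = 356935270400000000 / 338746009478373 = 1053.70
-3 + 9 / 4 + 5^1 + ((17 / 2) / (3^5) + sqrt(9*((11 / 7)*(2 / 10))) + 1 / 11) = 3*sqrt(385) / 35 + 46787 / 10692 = 6.06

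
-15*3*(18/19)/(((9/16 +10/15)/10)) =-388800/1121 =-346.83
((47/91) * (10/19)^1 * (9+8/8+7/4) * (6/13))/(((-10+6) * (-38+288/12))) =33135/1258712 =0.03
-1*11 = -11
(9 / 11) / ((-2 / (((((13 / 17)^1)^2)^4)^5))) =-3250697832760783013369287898772061408898858409 / 363395492389171132062343618249694848637488001990422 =-0.00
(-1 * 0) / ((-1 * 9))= 0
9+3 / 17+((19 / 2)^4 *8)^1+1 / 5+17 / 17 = 11079049 / 170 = 65170.88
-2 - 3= -5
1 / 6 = 0.17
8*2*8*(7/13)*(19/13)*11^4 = 249248384/169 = 1474842.51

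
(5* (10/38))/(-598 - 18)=-25/11704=-0.00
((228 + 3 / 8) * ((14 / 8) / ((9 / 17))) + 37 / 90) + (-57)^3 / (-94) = 184458839 / 67680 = 2725.46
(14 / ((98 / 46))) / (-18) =-23 / 63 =-0.37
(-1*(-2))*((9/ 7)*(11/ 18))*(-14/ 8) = -11/ 4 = -2.75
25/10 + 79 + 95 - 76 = 100.50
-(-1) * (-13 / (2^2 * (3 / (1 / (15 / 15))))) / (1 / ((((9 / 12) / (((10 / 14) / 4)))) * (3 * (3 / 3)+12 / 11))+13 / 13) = -819 / 800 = -1.02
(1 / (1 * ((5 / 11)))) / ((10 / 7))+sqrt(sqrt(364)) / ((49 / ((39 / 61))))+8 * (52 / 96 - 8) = -8719 / 150+39 * sqrt(2) * 91^(1 / 4) / 2989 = -58.07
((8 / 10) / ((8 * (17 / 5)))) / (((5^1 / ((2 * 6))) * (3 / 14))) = 28 / 85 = 0.33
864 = 864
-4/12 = -1/3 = -0.33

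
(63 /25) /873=7 /2425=0.00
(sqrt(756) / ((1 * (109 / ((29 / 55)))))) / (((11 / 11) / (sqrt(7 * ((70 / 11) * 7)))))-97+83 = -14+8526 * sqrt(330) / 65945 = -11.65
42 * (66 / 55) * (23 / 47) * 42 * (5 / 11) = 243432 / 517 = 470.85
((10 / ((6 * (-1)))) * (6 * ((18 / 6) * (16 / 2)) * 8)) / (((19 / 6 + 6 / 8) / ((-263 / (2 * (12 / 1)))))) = 252480 / 47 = 5371.91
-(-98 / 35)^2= -196 / 25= -7.84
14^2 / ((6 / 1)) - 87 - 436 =-1471 / 3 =-490.33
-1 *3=-3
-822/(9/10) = -2740/3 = -913.33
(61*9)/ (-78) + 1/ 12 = -6.96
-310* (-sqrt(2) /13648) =0.03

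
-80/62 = -40/31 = -1.29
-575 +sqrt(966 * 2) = -531.05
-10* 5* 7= -350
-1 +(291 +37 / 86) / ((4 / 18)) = 225395 / 172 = 1310.44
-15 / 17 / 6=-5 / 34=-0.15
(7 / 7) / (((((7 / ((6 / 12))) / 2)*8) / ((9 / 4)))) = 9 / 224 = 0.04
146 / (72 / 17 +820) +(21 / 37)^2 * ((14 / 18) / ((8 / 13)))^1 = 22415593 / 38364856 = 0.58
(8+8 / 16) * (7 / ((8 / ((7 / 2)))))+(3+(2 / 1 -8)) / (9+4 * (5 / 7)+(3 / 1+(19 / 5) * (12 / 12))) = 540589 / 20896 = 25.87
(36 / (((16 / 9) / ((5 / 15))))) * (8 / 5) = 54 / 5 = 10.80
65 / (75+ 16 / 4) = 65 / 79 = 0.82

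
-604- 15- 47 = -666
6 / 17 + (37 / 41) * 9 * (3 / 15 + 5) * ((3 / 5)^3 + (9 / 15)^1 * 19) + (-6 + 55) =235213447 / 435625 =539.94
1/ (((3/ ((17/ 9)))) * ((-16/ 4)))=-17/ 108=-0.16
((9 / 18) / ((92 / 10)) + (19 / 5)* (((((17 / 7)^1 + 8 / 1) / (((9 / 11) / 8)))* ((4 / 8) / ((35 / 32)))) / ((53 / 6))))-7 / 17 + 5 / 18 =18253195139 / 913884300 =19.97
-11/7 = -1.57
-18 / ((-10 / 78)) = 702 / 5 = 140.40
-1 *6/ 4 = -3/ 2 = -1.50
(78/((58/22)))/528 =13/232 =0.06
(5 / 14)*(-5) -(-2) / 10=-111 / 70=-1.59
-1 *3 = -3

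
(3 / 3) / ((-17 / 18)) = -18 / 17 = -1.06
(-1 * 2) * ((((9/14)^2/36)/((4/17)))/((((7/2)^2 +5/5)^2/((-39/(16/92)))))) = 137241/1101128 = 0.12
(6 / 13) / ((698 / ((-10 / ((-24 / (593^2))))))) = 1758245 / 18148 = 96.88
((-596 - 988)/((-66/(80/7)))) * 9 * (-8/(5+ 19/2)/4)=-69120/203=-340.49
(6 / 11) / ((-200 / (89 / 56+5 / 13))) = -4311 / 800800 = -0.01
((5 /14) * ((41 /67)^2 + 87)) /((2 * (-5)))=-14008 /4489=-3.12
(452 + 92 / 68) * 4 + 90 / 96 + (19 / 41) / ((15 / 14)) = 303576697 / 167280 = 1814.78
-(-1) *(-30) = -30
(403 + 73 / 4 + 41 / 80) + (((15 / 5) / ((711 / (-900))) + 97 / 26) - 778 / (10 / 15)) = -61234193 / 82160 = -745.30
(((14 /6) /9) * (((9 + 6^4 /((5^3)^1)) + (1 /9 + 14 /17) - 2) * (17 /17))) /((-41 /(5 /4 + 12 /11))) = -126188699 /465770250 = -0.27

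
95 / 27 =3.52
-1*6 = -6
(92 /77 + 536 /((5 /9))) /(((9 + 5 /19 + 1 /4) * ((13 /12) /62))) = 7009721984 /1206205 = 5811.39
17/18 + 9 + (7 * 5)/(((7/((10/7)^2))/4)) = 44771/882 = 50.76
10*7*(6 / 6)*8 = 560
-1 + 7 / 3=4 / 3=1.33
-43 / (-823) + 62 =51069 / 823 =62.05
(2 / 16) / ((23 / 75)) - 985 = -181165 / 184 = -984.59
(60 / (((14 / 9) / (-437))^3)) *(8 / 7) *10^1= -36502540342200 / 2401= -15203057202.08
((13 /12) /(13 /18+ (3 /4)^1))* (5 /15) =13 /53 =0.25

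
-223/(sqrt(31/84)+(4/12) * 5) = -93660/607+1338 * sqrt(651)/607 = -98.06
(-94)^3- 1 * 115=-830699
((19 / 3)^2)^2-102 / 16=1038437 / 648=1602.53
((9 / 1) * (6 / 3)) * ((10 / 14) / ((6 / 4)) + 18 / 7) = 384 / 7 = 54.86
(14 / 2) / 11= 7 / 11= 0.64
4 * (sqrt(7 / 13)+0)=4 * sqrt(91) / 13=2.94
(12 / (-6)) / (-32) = 1 / 16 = 0.06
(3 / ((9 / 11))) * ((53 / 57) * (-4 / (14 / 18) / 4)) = -4.38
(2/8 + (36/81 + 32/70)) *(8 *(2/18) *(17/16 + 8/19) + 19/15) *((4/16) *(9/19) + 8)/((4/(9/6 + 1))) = 3957975407/261999360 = 15.11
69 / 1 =69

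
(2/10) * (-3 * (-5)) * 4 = 12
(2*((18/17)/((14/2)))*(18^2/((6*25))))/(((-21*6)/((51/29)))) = -324/35525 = -0.01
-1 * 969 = -969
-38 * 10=-380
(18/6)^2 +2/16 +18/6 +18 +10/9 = 2249/72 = 31.24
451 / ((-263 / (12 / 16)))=-1353 / 1052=-1.29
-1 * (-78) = 78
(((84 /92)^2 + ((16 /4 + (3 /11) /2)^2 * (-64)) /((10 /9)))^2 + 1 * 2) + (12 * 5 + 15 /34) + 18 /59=199235113774184618299 /205472176862150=969645.22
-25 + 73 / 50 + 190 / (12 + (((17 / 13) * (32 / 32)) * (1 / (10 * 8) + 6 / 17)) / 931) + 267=21520136603 / 82995550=259.29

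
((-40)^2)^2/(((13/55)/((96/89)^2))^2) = 657733976064000000/10603438729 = 62030251.97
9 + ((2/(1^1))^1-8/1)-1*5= -2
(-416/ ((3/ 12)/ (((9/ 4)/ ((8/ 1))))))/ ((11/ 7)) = -3276/ 11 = -297.82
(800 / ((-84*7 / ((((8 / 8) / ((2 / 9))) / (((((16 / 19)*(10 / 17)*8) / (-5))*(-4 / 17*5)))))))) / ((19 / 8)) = -4335 / 1568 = -2.76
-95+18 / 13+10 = -1087 / 13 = -83.62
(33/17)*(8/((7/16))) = 4224/119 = 35.50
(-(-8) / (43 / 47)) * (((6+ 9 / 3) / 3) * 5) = 5640 / 43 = 131.16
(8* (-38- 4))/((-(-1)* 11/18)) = -6048/11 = -549.82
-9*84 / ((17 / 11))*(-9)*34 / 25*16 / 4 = 23950.08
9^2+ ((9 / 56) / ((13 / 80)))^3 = 61768251 / 753571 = 81.97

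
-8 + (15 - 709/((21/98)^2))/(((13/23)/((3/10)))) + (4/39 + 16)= -3189907/390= -8179.25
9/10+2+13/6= 76/15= 5.07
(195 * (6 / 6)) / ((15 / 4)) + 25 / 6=337 / 6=56.17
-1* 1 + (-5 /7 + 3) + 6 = 51 /7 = 7.29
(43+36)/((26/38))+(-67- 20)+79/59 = 22857/767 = 29.80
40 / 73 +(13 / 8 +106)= 63173 / 584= 108.17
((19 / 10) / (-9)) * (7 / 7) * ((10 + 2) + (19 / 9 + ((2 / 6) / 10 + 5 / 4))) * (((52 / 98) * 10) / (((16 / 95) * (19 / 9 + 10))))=-13004303 / 1538208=-8.45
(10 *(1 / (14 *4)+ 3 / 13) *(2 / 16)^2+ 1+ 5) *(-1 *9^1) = -1266129 / 23296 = -54.35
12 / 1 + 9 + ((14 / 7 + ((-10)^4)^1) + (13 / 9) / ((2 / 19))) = 180661 / 18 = 10036.72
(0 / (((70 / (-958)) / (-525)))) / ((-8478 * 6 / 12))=0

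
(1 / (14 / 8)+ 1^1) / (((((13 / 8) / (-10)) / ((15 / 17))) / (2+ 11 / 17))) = -594000 / 26299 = -22.59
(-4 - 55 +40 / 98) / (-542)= 2871 / 26558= 0.11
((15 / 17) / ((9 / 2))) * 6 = 20 / 17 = 1.18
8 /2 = 4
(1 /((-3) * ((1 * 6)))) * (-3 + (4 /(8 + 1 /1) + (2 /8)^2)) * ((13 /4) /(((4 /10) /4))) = 23335 /5184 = 4.50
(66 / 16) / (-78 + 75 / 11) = -121 / 2088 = -0.06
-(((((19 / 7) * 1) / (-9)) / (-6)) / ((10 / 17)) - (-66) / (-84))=0.70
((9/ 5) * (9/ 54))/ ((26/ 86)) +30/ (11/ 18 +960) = 2300739/ 2247830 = 1.02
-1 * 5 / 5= -1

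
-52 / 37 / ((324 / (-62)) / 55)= 44330 / 2997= 14.79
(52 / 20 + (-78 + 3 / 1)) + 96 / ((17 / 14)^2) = -10538 / 1445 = -7.29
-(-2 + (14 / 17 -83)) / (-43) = -1431 / 731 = -1.96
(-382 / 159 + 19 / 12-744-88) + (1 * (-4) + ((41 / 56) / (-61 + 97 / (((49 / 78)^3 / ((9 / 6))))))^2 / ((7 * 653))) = -21285916041778080865103911 / 25436697066380290590912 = -836.82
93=93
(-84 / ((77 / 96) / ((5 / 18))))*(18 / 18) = -29.09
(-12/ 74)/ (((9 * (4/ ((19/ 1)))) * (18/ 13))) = -247/ 3996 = -0.06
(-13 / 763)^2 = 169 / 582169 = 0.00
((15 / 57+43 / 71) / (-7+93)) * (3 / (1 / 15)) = 0.45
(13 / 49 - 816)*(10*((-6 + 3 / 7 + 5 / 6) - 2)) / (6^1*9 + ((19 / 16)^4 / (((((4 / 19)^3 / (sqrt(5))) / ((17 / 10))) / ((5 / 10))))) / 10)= 143279400205384270479360000 / 61560811261538847401633 - 144193431577145027801907200*sqrt(5) / 184682433784616542204899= 581.60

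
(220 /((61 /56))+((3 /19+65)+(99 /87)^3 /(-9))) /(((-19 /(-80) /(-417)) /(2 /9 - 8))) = 5873929180924000 /1611210507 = 3645662.16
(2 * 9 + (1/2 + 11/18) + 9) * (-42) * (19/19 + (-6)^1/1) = 17710/3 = 5903.33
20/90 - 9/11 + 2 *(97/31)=17377/3069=5.66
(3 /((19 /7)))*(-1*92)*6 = -11592 /19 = -610.11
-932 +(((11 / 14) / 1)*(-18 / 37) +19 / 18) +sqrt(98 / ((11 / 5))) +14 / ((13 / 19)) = -55203893 / 60606 +7*sqrt(110) / 11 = -904.19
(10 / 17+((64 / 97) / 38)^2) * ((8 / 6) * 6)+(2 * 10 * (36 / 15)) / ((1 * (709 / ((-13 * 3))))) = 84661711680 / 40939810397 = 2.07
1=1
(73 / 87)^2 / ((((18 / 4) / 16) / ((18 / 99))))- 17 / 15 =-2540929 / 3746655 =-0.68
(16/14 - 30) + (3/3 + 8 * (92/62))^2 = 920285/6727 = 136.80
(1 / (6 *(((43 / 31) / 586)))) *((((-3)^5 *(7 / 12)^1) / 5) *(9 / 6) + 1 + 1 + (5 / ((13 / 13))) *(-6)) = -25623143 / 5160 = -4965.73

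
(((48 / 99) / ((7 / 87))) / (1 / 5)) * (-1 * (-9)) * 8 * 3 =501120 / 77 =6508.05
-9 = -9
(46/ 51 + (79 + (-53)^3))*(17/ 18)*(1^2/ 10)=-1897163/ 135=-14053.06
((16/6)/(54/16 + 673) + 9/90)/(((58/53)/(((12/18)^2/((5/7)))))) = 894269/15131475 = 0.06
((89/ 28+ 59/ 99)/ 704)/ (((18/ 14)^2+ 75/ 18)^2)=3588809/ 22670722624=0.00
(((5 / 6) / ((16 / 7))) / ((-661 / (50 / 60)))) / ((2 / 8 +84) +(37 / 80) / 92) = -20125 / 3689076033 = -0.00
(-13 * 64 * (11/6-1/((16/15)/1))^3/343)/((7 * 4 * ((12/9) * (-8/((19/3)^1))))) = 19638229/531062784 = 0.04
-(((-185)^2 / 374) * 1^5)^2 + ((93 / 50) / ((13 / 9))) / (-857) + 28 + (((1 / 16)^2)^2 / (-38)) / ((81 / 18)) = -910988058785460512309 / 109149923834265600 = -8346.21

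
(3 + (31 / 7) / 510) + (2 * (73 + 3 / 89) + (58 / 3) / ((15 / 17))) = 162983299 / 953190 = 170.99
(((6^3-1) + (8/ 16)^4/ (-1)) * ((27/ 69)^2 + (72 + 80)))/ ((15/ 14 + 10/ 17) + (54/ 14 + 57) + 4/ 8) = 32939398849/ 63471536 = 518.96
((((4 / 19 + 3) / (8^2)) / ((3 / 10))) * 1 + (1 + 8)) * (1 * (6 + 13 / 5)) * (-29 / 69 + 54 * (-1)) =-4290.39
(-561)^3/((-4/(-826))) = -72918652653/2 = -36459326326.50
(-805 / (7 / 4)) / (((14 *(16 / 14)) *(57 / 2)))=-115 / 114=-1.01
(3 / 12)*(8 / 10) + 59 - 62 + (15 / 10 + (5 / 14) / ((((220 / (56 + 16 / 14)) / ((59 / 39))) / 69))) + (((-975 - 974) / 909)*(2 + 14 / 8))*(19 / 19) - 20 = -834694621 / 42462420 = -19.66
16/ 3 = 5.33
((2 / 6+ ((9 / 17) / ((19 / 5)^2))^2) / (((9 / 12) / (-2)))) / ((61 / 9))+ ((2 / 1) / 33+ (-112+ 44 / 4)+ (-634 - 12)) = -56639308243957 / 75815153997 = -747.07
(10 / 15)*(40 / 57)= 80 / 171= 0.47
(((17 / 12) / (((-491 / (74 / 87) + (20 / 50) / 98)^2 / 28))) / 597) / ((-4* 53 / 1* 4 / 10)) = -0.00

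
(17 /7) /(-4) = -17 /28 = -0.61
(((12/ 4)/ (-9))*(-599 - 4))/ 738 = 67/ 246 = 0.27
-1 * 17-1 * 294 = -311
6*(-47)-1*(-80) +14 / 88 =-8881 / 44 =-201.84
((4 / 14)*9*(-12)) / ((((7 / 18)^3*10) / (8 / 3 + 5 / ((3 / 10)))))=-12177216 / 12005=-1014.35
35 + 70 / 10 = 42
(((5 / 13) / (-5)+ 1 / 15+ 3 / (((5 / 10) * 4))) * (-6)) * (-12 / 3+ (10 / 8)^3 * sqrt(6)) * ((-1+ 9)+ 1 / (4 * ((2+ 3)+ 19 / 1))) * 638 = 142525691 / 780- 3563142275 * sqrt(6) / 39936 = -35821.44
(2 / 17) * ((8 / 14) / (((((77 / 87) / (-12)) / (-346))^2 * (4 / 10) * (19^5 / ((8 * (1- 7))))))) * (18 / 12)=-187895200573440 / 1747014125549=-107.55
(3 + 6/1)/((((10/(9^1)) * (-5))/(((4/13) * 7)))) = -1134/325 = -3.49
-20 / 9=-2.22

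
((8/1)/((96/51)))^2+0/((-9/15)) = 289/16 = 18.06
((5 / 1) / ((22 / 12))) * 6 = 180 / 11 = 16.36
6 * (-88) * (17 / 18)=-1496 / 3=-498.67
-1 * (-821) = 821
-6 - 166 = -172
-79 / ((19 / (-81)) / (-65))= -415935 / 19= -21891.32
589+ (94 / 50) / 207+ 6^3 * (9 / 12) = 3886472 / 5175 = 751.01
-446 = -446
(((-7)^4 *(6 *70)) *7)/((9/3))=2352980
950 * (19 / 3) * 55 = 992750 / 3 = 330916.67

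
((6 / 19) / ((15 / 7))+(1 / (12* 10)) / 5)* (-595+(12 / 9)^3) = -27185699 / 307800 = -88.32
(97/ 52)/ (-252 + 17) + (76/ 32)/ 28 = 52613/ 684320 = 0.08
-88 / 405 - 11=-4543 / 405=-11.22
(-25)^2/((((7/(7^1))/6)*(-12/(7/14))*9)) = -625/36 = -17.36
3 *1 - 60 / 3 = -17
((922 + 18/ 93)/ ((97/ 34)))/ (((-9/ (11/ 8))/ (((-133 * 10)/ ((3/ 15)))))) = 8887651850/ 27063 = 328406.01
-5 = -5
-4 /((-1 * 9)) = 4 /9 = 0.44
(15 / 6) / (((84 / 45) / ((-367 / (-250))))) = 1101 / 560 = 1.97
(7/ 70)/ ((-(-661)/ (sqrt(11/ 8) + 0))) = sqrt(22)/ 26440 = 0.00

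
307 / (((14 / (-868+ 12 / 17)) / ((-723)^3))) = 855339628966668 / 119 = 7187727974509.82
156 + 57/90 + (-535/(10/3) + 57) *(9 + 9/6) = -55807/60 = -930.12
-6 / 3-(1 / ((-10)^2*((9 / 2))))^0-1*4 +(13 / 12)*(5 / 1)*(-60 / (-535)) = -684 / 107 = -6.39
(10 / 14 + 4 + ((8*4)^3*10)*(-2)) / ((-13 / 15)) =68812305 / 91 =756179.18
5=5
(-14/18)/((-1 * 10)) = 7/90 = 0.08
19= 19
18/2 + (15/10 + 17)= 55/2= 27.50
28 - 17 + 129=140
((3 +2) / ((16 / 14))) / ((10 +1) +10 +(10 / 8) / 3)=105 / 514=0.20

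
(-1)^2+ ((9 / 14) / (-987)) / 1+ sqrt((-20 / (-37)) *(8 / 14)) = 4 *sqrt(1295) / 259+ 4603 / 4606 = 1.56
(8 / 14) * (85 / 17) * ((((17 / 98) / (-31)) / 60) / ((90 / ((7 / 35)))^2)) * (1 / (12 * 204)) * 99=-11 / 206705520000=-0.00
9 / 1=9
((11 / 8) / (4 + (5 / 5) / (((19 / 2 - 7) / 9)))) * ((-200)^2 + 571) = 2231405 / 304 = 7340.15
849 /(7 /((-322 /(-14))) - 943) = -19527 /21682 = -0.90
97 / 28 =3.46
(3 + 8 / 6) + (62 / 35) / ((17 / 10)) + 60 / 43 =103937 / 15351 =6.77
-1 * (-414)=414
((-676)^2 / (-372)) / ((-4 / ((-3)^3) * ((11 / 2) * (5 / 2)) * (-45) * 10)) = 57122 / 42625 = 1.34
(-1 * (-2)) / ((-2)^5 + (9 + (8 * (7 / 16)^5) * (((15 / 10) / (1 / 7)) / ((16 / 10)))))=-0.09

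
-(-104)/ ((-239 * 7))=-104/ 1673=-0.06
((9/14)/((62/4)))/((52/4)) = 9/2821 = 0.00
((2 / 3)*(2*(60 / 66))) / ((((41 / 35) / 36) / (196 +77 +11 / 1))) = 4771200 / 451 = 10579.16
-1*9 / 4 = -9 / 4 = -2.25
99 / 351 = 0.28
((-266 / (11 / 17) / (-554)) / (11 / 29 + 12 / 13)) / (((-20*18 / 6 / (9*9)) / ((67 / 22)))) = -1541986173 / 658273880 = -2.34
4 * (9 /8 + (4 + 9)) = 113 /2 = 56.50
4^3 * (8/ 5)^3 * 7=229376/ 125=1835.01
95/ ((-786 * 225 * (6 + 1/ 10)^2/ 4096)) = -778240/ 13161177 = -0.06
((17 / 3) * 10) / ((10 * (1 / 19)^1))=323 / 3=107.67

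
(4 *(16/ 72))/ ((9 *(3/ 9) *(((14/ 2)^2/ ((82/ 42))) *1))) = 328/ 27783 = 0.01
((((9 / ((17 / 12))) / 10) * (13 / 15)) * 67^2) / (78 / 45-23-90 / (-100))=-484812 / 3995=-121.35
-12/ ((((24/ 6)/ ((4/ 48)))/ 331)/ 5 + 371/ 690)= -548136/ 25885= -21.18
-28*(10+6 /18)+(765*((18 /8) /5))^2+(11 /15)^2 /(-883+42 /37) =13886492018693 /117464400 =118218.73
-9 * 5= -45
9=9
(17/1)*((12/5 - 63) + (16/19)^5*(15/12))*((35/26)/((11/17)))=-1504513995131/708164314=-2124.53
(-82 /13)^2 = 6724 /169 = 39.79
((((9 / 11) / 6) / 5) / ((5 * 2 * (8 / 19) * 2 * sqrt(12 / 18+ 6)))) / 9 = 19 * sqrt(15) / 528000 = 0.00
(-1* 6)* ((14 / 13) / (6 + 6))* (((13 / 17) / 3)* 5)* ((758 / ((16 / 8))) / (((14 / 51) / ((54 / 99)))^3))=-133080165 / 65219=-2040.51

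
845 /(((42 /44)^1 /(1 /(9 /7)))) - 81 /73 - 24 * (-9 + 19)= 881843 /1971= 447.41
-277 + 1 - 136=-412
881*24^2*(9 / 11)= 4567104 / 11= 415191.27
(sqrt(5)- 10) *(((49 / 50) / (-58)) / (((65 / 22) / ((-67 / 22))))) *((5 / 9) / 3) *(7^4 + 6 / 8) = -2426137 / 31320 + 2426137 *sqrt(5) / 313200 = -60.14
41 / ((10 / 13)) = 533 / 10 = 53.30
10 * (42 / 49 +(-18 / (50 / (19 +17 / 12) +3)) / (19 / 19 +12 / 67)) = -957000 / 49217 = -19.44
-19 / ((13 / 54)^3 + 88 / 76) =-16.21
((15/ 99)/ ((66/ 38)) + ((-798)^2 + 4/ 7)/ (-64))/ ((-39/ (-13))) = -151697459/ 45738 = -3316.66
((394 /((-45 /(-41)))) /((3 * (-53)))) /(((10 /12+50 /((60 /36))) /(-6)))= 64616 /147075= 0.44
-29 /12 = -2.42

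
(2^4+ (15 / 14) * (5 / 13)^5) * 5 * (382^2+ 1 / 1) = 4670526455375 / 399854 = 11680579.55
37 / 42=0.88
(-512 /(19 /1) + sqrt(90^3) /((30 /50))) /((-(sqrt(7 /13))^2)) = 6656 /133- 5850 * sqrt(10) /7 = -2592.72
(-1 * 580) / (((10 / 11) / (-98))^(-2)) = -14500 / 290521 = -0.05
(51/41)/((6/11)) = 187/82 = 2.28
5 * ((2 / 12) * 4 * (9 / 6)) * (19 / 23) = 95 / 23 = 4.13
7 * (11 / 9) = 77 / 9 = 8.56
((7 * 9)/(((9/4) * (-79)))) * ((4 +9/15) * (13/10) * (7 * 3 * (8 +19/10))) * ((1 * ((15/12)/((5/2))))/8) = -27.54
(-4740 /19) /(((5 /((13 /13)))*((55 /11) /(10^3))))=-189600 /19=-9978.95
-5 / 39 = -0.13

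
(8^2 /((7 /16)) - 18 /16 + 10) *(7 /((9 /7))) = 60823 /72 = 844.76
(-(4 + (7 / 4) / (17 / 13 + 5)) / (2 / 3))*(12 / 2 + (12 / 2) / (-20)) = -36.57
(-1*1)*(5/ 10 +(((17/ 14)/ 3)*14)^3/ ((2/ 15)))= -12287/ 9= -1365.22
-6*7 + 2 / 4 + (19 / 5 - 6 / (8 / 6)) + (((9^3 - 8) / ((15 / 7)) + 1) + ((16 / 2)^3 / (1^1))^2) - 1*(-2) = 3936619 / 15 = 262441.27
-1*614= -614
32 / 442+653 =144329 / 221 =653.07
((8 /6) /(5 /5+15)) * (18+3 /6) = 37 /24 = 1.54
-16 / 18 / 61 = -8 / 549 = -0.01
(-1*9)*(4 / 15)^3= -64 / 375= -0.17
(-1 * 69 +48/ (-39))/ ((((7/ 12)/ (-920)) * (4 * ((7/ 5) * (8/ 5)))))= 7874625/ 637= 12362.05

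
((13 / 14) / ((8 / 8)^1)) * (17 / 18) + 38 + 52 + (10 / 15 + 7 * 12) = 44237 / 252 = 175.54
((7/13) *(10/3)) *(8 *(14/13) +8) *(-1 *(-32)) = 161280/169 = 954.32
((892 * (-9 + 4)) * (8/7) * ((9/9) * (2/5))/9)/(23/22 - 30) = 313984/40131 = 7.82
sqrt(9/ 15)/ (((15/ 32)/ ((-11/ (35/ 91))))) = -4576 * sqrt(15)/ 375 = -47.26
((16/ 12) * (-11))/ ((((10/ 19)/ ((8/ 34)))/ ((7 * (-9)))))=35112/ 85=413.08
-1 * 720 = -720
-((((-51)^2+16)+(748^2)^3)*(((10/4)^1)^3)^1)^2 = -479335065119781245089486192829058765625/64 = -7489610392496581954523222000000000000.00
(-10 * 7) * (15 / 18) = -175 / 3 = -58.33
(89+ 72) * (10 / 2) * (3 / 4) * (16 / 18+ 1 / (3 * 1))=8855 / 12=737.92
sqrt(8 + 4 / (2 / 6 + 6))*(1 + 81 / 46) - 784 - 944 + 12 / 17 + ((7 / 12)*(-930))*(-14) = 127*sqrt(779) / 437 + 99751 / 17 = 5875.82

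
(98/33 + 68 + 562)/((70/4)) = 5968/165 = 36.17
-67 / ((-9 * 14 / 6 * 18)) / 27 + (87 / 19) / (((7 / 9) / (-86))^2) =75990403207 / 1357398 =55982.40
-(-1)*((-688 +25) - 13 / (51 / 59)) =-34580 / 51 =-678.04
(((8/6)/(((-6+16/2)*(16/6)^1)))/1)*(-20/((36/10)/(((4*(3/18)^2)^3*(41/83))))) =-1025/1089126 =-0.00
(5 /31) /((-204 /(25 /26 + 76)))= -3335 /54808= -0.06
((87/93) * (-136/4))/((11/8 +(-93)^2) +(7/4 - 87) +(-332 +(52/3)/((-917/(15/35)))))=-50633072/13106397589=-0.00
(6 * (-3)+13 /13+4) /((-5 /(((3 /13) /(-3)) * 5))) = -1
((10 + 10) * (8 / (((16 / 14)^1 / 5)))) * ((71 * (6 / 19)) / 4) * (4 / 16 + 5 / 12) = 2615.79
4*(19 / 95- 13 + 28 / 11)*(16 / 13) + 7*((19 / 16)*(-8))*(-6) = 249189 / 715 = 348.52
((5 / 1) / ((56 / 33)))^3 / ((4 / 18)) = 40429125 / 351232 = 115.11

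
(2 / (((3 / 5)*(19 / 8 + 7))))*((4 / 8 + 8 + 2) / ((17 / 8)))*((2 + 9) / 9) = 4928 / 2295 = 2.15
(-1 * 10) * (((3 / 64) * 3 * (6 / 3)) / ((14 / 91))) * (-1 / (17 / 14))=4095 / 272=15.06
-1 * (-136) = 136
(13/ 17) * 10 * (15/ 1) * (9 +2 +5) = 31200/ 17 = 1835.29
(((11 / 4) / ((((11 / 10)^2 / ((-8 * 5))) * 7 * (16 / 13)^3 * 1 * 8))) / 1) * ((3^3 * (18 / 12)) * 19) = -670.04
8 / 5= 1.60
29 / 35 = 0.83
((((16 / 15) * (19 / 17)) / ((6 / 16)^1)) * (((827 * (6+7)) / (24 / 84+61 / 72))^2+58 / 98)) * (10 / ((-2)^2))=1749397310169695168 / 2444329377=715696225.98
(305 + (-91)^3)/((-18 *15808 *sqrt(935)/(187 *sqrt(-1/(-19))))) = 376633 *sqrt(17765)/13515840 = 3.71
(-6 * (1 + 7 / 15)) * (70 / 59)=-616 / 59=-10.44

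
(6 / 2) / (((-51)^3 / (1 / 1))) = -1 / 44217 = -0.00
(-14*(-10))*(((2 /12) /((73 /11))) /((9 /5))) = 3850 /1971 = 1.95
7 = 7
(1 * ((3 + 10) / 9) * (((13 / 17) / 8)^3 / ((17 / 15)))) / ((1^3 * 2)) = 142805 / 256576512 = 0.00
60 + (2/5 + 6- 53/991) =328747/4955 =66.35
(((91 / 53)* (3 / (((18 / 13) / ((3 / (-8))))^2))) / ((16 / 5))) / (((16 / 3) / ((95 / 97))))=7305025 / 336920576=0.02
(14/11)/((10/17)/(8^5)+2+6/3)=3899392/12255287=0.32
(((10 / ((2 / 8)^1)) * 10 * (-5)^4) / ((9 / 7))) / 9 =1750000 / 81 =21604.94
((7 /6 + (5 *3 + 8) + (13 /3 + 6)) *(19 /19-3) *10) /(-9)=230 /3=76.67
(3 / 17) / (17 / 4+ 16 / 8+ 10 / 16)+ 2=1894 / 935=2.03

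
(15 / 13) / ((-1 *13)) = -15 / 169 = -0.09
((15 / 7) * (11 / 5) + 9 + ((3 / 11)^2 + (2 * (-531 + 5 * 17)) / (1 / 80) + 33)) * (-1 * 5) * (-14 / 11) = -604022900 / 1331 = -453811.34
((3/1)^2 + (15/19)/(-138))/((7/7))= 7861/874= 8.99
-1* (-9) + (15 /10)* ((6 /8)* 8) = 18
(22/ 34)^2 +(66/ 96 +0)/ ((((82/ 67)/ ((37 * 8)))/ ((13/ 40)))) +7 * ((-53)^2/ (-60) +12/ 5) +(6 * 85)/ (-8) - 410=-4153077181/ 5687520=-730.21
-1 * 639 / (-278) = 639 / 278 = 2.30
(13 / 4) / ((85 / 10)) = 13 / 34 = 0.38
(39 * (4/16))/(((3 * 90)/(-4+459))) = 1183/72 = 16.43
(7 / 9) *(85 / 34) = 35 / 18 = 1.94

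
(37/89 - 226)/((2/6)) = -60231/89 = -676.75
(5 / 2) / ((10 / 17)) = 17 / 4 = 4.25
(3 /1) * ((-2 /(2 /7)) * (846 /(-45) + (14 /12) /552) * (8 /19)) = 2179051 /13110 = 166.21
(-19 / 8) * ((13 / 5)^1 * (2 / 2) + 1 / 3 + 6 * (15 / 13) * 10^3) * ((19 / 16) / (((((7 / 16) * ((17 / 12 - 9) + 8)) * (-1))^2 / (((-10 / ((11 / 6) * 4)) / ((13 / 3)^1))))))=421248809088 / 2277275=184979.33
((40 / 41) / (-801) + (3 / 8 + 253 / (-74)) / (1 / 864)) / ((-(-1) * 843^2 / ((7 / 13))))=-22369854556 / 11225781852129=-0.00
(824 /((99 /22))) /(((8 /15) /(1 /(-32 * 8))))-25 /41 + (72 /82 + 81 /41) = 14213 /15744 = 0.90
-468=-468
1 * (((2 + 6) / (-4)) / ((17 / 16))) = -32 / 17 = -1.88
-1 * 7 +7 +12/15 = 0.80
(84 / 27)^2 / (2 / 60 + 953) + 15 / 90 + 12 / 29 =26443939 / 44773506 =0.59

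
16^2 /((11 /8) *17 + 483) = 2048 /4051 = 0.51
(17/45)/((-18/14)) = -119/405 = -0.29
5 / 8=0.62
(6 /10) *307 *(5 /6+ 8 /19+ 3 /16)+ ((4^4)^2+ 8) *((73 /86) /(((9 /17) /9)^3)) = 3573111560375 /13072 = 273340847.64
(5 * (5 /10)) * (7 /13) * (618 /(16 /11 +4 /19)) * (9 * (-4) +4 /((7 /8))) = -5919925 /377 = -15702.72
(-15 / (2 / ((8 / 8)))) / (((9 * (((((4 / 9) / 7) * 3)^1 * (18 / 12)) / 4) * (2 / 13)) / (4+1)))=-2275 / 6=-379.17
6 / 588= 1 / 98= 0.01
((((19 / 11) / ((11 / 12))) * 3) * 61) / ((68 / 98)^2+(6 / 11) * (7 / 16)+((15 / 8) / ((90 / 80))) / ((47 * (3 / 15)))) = 113002277472 / 294087299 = 384.25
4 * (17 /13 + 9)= 536 /13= 41.23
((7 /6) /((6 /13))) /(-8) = -91 /288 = -0.32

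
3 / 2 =1.50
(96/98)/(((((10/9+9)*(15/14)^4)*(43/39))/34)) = 60928/26875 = 2.27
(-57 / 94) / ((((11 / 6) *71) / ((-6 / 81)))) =38 / 110121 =0.00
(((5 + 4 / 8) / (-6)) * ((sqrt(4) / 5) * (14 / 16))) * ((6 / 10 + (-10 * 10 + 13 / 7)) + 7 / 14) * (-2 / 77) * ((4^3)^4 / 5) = -7122976768 / 2625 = -2713514.96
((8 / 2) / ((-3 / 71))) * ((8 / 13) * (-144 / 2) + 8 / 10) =4118.73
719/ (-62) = -11.60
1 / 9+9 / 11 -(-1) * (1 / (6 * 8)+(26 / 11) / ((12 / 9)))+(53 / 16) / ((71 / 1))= 155735 / 56232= 2.77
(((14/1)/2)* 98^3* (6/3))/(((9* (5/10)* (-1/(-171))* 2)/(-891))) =-223068151152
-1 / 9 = -0.11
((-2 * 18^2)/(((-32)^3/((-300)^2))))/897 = 151875/76544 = 1.98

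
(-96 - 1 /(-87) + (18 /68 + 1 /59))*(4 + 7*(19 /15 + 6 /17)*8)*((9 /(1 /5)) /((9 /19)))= -3831757177106 /4450311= -861008.85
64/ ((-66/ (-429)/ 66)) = 27456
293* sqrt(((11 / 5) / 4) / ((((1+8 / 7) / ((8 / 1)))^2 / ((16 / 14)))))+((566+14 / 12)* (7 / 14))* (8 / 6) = 1245.36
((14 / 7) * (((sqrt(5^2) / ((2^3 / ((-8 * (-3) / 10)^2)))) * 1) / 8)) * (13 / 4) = 117 / 40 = 2.92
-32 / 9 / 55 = -32 / 495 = -0.06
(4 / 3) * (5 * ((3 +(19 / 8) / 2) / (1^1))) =335 / 12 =27.92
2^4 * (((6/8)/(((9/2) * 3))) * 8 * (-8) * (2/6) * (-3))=512/9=56.89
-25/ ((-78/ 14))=175/ 39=4.49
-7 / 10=-0.70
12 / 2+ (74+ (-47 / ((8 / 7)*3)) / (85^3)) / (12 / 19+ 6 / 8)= 23044420249 / 386898750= 59.56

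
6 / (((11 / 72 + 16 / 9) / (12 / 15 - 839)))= -1810512 / 695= -2605.05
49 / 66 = 0.74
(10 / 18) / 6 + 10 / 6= 95 / 54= 1.76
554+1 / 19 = 10527 / 19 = 554.05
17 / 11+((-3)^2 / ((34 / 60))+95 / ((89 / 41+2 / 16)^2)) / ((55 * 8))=688146463 / 424122732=1.62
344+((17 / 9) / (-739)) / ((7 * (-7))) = 112109273 / 325899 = 344.00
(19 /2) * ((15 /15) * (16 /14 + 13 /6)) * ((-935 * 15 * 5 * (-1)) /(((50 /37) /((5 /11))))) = 41529725 /56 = 741602.23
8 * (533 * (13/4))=13858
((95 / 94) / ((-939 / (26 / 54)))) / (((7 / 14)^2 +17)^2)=-9880 / 5673164751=-0.00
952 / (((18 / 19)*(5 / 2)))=18088 / 45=401.96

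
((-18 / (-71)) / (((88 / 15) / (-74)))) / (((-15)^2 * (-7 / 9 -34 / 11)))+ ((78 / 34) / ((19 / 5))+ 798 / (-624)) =-3066771031 / 4567336280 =-0.67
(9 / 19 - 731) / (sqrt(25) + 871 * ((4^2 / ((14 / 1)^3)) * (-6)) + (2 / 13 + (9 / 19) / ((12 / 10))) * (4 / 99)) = 1225440216 / 42691991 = 28.70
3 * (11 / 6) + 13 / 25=301 / 50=6.02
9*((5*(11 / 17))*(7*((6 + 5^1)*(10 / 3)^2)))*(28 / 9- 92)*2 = -677600000 / 153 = -4428758.17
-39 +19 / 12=-37.42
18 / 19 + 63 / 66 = 795 / 418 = 1.90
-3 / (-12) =1 / 4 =0.25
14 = 14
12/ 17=0.71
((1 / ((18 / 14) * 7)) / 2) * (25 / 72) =0.02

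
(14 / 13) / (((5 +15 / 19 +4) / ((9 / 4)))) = 399 / 1612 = 0.25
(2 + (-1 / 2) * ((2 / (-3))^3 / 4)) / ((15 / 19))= 209 / 81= 2.58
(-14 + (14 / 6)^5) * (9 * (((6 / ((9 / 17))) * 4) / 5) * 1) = 364616 / 81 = 4501.43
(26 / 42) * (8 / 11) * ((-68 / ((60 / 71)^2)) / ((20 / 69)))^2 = 50504521638493 / 1039500000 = 48585.40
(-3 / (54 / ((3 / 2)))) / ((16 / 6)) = -1 / 32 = -0.03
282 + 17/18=5093/18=282.94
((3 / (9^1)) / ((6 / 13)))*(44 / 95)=286 / 855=0.33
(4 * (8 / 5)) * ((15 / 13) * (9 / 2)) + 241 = 3565 / 13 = 274.23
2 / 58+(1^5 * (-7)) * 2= -405 / 29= -13.97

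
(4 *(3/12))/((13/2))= 2/13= 0.15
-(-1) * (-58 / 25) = -58 / 25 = -2.32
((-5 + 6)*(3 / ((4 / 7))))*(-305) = -6405 / 4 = -1601.25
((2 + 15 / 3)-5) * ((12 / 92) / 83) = 6 / 1909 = 0.00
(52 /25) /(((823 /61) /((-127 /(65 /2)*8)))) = -495808 /102875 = -4.82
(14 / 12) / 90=7 / 540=0.01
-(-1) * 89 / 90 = 89 / 90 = 0.99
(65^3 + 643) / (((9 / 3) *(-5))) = -91756 / 5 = -18351.20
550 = 550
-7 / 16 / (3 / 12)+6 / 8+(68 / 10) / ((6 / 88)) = 1481 / 15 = 98.73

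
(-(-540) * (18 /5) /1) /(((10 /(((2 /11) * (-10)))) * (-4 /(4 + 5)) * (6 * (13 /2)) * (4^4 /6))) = 2187 /4576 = 0.48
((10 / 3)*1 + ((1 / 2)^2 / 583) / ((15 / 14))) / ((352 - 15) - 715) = -58307 / 6611220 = -0.01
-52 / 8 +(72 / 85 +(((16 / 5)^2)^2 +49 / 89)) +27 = 239725811 / 1891250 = 126.76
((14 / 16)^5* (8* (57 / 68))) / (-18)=-319333 / 1671168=-0.19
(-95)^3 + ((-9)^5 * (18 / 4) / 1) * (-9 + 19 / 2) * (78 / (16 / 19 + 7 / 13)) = -5704100903 / 682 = -8363784.32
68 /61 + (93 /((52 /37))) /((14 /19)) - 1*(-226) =14073831 /44408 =316.92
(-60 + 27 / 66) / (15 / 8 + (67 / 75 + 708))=-393300 / 4691071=-0.08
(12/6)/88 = 1/44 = 0.02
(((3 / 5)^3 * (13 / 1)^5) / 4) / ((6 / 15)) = 10024911 / 200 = 50124.56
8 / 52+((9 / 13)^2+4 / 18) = 1301 / 1521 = 0.86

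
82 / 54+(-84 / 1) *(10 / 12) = -1849 / 27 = -68.48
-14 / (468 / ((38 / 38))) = -7 / 234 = -0.03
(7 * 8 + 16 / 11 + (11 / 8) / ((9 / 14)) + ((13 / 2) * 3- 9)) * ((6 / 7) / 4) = 27757 / 1848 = 15.02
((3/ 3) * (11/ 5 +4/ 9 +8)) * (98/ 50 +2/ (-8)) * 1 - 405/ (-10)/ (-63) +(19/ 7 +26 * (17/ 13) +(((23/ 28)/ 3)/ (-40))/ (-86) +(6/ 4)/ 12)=392974823/ 7224000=54.40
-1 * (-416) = 416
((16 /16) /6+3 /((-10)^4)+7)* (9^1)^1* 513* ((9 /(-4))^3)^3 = -128196994663958139 /2621440000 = -48903272.50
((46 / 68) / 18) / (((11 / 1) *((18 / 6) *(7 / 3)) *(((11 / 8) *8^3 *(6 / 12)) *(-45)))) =-0.00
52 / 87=0.60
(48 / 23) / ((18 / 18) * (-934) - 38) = -4 / 1863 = -0.00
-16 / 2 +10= 2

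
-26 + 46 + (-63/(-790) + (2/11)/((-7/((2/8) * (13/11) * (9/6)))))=26856517/1338260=20.07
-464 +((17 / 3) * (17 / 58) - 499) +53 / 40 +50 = -3166849 / 3480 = -910.01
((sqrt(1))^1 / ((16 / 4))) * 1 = 0.25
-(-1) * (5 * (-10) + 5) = -45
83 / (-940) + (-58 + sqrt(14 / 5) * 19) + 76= 16837 / 940 + 19 * sqrt(70) / 5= 49.70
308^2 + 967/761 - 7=72187144/761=94858.27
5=5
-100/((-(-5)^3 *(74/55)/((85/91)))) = -1870/3367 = -0.56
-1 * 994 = -994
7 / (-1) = -7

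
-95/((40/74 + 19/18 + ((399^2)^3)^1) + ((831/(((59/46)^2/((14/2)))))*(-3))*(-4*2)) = -220242870/9354393320896335799897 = -0.00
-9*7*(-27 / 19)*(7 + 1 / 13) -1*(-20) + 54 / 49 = 7923506 / 12103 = 654.67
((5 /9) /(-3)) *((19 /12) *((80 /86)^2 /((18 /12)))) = -76000 /449307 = -0.17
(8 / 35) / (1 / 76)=608 / 35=17.37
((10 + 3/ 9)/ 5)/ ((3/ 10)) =62/ 9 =6.89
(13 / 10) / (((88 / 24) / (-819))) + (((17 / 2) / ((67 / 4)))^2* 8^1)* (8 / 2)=-139314029 / 493790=-282.13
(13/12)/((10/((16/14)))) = 0.12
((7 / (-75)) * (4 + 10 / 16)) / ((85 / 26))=-3367 / 25500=-0.13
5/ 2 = 2.50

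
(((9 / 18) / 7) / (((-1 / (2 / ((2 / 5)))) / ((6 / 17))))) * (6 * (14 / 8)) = -45 / 34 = -1.32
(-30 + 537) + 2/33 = 16733/33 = 507.06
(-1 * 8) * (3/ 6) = -4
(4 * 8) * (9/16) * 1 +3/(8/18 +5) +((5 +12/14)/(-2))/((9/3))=5167/294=17.57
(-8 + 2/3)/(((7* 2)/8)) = -88/21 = -4.19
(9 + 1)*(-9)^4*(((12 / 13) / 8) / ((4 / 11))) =1082565 / 52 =20818.56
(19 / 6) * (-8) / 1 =-76 / 3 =-25.33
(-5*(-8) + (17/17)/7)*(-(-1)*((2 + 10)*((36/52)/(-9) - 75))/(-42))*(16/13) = 8776192/8281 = 1059.80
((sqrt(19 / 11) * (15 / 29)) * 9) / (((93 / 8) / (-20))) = -7200 * sqrt(209) / 9889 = -10.53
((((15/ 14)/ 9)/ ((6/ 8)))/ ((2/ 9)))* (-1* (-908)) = 4540/ 7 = 648.57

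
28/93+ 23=23.30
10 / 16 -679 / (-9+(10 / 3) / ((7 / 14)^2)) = -16231 / 104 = -156.07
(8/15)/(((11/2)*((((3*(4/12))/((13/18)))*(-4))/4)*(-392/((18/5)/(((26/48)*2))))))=8/13475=0.00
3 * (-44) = -132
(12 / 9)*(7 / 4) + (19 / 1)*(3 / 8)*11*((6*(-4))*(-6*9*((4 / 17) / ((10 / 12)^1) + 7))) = 188623513 / 255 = 739700.05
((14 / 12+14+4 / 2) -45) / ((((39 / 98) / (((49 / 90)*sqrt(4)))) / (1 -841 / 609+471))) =-566108123 / 15795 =-35840.97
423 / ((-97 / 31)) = -13113 / 97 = -135.19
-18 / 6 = -3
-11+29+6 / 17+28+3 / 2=1627 / 34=47.85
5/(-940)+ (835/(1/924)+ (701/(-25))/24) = 21757394903/28200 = 771538.83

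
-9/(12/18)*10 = -135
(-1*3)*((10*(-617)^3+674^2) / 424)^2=-4136225837907822987 / 44944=-92030656770821.98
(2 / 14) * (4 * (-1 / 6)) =-2 / 21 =-0.10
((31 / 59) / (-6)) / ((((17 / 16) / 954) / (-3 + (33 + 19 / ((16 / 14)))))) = -3677034 / 1003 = -3666.04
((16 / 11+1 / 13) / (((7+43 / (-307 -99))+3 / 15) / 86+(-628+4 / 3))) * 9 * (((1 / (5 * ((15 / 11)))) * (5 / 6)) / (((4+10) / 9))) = -7373511 / 4266173561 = -0.00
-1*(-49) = 49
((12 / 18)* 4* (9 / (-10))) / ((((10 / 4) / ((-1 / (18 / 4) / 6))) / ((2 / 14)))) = 8 / 1575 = 0.01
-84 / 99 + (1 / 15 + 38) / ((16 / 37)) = 76719 / 880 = 87.18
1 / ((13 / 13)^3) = 1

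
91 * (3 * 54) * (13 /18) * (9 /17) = 95823 /17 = 5636.65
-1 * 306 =-306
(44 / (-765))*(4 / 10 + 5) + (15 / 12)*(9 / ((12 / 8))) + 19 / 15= 21563 / 2550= 8.46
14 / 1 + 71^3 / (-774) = -347075 / 774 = -448.42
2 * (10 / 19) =20 / 19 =1.05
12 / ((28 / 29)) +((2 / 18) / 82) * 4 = 32117 / 2583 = 12.43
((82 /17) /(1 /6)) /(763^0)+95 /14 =35.73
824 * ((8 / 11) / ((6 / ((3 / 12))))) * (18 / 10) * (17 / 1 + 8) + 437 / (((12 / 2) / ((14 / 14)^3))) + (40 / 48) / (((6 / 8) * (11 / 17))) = 237241 / 198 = 1198.19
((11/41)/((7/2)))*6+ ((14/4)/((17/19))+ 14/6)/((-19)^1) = 0.13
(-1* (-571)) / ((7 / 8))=4568 / 7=652.57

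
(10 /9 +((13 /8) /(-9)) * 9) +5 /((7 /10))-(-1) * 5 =5861 /504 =11.63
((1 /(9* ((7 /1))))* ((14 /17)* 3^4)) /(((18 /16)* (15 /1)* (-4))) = -4 /255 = -0.02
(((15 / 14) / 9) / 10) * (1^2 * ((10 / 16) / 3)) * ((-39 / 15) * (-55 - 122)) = 767 / 672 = 1.14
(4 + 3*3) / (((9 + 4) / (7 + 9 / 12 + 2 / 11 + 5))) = 569 / 44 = 12.93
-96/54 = -16/9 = -1.78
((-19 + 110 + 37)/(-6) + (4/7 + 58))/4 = 391/42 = 9.31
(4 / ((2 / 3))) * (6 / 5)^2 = 8.64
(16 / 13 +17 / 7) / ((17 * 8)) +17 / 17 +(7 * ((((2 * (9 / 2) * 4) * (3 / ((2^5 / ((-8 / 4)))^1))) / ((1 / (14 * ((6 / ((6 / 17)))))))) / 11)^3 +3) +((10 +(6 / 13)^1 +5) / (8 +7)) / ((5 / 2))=-4489835763451821 / 205905700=-21805300.99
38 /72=19 /36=0.53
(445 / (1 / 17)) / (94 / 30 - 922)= -113475 / 13783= -8.23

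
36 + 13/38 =1381/38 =36.34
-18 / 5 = -3.60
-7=-7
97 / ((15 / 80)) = 517.33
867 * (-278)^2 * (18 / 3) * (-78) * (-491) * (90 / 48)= 28869369996870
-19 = -19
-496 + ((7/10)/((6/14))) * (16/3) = -21928/45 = -487.29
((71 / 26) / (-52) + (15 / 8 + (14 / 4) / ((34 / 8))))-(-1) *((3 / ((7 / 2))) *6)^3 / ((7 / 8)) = 1090593906 / 6898073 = 158.10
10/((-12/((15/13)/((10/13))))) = -5/4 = -1.25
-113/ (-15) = 113/ 15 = 7.53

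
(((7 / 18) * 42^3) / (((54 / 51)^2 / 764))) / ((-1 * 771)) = -530131196 / 20817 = -25466.26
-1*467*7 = -3269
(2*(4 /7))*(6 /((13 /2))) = 96 /91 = 1.05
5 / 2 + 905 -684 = 447 / 2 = 223.50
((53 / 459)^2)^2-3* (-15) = 45.00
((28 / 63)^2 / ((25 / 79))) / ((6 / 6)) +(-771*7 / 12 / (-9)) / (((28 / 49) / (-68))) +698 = -42509369 / 8100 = -5248.07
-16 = -16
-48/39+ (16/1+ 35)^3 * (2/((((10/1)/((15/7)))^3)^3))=-131345769043/134296804096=-0.98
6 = 6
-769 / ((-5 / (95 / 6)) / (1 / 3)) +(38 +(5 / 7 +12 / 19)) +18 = 2080549 / 2394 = 869.07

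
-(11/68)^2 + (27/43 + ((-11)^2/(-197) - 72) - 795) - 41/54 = -917744458157/1057587408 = -867.77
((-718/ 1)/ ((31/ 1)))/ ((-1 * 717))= 718/ 22227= 0.03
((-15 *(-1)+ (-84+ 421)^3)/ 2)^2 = 366201192595456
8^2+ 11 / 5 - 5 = 306 / 5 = 61.20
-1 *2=-2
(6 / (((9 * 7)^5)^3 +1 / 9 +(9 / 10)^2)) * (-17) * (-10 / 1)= 918000 / 879732732574030927347535507129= 0.00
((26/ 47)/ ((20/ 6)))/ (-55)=-39/ 12925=-0.00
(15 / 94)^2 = 225 / 8836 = 0.03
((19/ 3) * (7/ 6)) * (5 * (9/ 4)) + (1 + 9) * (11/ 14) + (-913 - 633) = -81481/ 56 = -1455.02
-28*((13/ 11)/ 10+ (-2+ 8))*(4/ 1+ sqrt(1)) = -9422/ 11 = -856.55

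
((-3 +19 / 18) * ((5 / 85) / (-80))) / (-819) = -1 / 572832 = -0.00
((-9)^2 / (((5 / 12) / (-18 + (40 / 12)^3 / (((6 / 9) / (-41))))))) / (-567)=82648 / 105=787.12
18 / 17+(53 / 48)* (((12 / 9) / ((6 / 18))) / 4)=1765 / 816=2.16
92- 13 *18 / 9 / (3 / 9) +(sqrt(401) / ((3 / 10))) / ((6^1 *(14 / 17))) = 85 *sqrt(401) / 126 +14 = 27.51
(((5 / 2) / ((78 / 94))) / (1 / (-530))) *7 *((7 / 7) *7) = -3051475 / 39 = -78242.95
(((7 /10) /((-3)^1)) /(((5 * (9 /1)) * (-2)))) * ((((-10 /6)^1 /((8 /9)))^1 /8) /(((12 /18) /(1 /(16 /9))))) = -21 /40960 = -0.00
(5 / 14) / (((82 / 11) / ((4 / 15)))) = 11 / 861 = 0.01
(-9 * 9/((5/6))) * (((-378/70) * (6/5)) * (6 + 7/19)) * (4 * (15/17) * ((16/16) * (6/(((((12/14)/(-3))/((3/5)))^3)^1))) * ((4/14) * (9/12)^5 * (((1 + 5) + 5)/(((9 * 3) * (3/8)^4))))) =-1098820.18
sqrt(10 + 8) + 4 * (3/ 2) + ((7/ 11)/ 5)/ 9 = 3 * sqrt(2) + 2977/ 495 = 10.26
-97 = -97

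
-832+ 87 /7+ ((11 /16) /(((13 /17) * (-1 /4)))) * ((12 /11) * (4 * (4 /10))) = -375761 /455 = -825.85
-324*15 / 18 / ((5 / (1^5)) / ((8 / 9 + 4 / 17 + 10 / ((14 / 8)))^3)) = -785733016448 / 45499293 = -17269.13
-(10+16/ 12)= -34/ 3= -11.33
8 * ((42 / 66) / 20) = 14 / 55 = 0.25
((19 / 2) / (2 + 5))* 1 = 19 / 14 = 1.36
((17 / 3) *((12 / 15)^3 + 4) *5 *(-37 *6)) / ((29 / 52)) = -36894624 / 725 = -50889.14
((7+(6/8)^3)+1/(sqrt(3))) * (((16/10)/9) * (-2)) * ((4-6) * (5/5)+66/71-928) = 351808 * sqrt(3)/3195+522215/213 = 2642.43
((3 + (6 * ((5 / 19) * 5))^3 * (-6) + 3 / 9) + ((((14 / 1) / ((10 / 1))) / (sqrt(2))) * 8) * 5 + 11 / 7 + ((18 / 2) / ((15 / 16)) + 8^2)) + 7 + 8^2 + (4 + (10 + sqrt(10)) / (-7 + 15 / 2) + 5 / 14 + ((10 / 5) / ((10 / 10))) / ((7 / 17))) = -3995074871 / 1440390 + 2 * sqrt(10) + 28 * sqrt(2) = -2727.68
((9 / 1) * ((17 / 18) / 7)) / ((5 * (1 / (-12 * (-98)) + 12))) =1428 / 70565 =0.02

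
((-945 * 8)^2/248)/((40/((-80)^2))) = 1143072000/31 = 36873290.32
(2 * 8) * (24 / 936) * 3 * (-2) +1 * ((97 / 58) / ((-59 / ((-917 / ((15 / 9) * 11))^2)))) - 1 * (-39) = -4626263011 / 134570150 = -34.38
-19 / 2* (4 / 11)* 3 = -114 / 11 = -10.36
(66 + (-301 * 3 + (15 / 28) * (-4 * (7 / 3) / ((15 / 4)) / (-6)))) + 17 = -7378 / 9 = -819.78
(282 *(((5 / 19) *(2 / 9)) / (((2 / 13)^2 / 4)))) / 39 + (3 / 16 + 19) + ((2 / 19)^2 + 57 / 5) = 26527583 / 259920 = 102.06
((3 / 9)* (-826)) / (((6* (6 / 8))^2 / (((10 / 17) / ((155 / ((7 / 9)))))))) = -46256 / 1152549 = -0.04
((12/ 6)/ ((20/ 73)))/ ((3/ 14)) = 34.07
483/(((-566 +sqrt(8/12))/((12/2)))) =-2460402/480533-1449 * sqrt(6)/480533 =-5.13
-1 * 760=-760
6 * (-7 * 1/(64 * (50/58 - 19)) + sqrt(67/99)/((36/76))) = 609/16832 + 38 * sqrt(737)/99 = 10.46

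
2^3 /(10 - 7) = 8 /3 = 2.67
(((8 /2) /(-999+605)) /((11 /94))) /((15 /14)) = -2632 /32505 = -0.08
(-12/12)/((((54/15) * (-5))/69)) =23/6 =3.83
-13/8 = -1.62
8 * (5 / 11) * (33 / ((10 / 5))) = 60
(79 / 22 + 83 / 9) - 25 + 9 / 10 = -5587 / 495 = -11.29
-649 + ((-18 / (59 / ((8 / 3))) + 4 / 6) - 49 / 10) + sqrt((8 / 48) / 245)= -1157663 / 1770 + sqrt(30) / 210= -654.02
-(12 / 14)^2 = -36 / 49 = -0.73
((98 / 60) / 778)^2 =2401 / 544755600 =0.00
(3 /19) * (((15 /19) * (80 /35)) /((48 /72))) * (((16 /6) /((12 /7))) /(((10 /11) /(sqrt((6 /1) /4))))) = 132 * sqrt(6) /361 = 0.90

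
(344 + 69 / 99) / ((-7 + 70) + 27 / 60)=227500 / 41877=5.43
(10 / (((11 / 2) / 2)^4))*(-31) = -79360 / 14641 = -5.42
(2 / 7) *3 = 6 / 7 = 0.86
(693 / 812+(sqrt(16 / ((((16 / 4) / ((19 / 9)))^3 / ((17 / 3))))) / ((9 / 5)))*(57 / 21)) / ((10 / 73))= 7227 / 1160+26353*sqrt(969) / 20412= 46.42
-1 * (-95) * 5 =475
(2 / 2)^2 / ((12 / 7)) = 7 / 12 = 0.58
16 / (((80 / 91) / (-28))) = -2548 / 5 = -509.60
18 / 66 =0.27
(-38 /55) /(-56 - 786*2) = 19 /44770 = 0.00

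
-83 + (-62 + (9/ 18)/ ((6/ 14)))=-863/ 6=-143.83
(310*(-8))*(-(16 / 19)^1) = 2088.42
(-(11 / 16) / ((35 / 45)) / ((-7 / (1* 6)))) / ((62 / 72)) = 2673 / 3038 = 0.88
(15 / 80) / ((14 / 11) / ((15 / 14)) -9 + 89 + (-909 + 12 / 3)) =-495 / 2174864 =-0.00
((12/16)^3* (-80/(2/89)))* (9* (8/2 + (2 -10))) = 108135/2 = 54067.50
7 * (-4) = -28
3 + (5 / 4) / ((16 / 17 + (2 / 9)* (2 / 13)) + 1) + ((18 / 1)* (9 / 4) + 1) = 709307 / 15716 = 45.13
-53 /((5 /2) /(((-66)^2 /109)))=-461736 /545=-847.22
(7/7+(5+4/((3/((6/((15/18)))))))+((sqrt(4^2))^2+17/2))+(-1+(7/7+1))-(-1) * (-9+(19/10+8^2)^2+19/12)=328237/75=4376.49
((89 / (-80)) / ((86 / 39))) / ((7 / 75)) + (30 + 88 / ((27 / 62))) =58948357 / 260064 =226.67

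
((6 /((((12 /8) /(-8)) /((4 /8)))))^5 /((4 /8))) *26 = -54525952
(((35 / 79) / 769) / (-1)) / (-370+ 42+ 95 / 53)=1855 / 1050324039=0.00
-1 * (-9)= 9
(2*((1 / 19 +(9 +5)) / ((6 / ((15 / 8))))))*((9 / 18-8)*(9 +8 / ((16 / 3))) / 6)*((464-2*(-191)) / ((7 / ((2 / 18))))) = -941175 / 608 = -1547.99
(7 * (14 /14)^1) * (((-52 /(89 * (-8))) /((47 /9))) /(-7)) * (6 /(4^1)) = -351 /16732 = -0.02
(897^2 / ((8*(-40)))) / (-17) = 804609 / 5440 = 147.91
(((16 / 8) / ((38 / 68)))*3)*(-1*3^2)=-1836 / 19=-96.63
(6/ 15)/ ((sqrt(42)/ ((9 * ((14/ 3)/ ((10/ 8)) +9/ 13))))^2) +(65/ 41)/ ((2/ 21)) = 385062549/ 12125750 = 31.76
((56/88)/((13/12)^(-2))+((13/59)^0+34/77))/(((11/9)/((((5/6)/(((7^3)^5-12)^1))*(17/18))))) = 2062525/6948606986919170496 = 0.00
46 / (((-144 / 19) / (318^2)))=-613766.50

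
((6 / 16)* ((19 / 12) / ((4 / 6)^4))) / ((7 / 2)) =1539 / 1792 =0.86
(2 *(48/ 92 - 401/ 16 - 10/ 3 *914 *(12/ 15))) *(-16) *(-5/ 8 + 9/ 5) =127741723/ 1380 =92566.47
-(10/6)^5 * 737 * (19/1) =-43759375/243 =-180079.73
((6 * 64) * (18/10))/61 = 3456/305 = 11.33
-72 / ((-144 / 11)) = 11 / 2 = 5.50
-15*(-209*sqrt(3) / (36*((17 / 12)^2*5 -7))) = 660*sqrt(3) / 23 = 49.70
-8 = -8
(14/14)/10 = 0.10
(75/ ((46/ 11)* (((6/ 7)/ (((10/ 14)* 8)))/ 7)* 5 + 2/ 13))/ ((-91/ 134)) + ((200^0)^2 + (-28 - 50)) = -62777/ 241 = -260.49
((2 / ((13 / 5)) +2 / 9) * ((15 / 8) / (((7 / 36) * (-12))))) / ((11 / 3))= -0.22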